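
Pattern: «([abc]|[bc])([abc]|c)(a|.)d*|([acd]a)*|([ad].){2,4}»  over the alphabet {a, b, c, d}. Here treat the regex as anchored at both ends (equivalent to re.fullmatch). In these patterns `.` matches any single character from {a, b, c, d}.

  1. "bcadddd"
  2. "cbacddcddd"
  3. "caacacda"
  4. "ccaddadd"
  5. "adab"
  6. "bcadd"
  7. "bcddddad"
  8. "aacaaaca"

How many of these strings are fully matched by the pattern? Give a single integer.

1 → match
2 → no match
3 → no match
4 → no match
5 → match
6 → match
7 → no match
8 → match
Total matched: 4

4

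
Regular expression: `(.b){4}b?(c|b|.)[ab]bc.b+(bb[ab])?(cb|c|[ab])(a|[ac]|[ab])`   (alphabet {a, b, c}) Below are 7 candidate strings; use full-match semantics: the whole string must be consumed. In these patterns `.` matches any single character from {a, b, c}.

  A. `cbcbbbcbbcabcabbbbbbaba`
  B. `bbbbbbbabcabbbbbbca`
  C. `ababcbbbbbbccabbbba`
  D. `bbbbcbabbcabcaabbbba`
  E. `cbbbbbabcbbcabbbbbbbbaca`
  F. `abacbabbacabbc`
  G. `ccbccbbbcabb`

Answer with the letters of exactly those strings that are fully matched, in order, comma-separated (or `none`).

A → match
B → no match
C → no match
D → no match
E → match
F → no match
G → no match

A, E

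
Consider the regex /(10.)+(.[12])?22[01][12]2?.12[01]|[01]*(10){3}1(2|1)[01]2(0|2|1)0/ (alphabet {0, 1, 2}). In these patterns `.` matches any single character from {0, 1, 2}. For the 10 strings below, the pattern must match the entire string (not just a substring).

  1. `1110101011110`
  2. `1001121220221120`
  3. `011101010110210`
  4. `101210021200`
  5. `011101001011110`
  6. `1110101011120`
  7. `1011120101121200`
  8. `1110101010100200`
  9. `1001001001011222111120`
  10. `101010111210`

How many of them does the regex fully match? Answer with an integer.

3

1 → no match
2 → no match
3 → match
4 → no match
5 → no match
6 → no match
7 → no match
8 → no match
9 → match
10 → match
Total matched: 3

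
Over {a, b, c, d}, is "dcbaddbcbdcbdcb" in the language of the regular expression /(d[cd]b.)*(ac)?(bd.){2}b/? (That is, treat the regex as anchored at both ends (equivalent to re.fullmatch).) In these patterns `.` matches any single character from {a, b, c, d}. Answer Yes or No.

Yes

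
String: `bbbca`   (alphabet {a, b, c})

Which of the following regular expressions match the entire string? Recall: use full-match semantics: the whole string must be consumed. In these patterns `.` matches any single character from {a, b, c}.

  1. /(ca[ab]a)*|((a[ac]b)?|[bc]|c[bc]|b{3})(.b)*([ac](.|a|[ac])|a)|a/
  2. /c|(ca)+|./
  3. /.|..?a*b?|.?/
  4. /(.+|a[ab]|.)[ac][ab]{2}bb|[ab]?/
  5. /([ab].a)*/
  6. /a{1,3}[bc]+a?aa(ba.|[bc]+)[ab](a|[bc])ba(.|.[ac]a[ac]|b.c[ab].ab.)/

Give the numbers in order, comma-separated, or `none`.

1

1 → match
2 → no match
3 → no match
4 → no match
5 → no match
6 → no match — must start with `a`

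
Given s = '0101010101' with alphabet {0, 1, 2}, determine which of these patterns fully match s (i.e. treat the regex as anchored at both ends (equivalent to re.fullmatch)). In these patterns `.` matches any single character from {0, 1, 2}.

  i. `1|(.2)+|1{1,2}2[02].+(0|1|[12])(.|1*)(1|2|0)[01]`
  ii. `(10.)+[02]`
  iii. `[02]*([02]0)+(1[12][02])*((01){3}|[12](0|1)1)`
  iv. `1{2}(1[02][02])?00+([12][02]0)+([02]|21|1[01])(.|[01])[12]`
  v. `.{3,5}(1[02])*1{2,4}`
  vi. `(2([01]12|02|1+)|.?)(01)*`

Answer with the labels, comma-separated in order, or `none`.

i → no match
ii → no match — must start with '10'
iii → no match
iv → no match — must start with '1'
v → no match
vi → match

vi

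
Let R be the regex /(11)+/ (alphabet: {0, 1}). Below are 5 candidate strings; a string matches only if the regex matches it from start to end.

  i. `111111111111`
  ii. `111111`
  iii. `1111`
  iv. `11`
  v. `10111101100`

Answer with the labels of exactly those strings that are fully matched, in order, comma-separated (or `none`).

i, ii, iii, iv

i → match
ii → match
iii → match
iv → match
v → no match — must start with `11`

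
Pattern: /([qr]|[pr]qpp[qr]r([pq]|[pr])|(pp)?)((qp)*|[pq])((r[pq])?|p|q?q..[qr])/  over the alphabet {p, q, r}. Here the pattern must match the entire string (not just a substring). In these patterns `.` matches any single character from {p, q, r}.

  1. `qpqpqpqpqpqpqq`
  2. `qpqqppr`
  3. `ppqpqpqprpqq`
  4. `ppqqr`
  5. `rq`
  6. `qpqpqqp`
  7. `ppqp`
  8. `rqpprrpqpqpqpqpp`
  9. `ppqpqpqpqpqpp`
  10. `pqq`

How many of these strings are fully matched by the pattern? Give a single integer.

6

1 → match
2 → match
3 → no match
4 → no match
5 → match
6 → no match
7 → match
8 → match
9 → match
10 → no match
Total matched: 6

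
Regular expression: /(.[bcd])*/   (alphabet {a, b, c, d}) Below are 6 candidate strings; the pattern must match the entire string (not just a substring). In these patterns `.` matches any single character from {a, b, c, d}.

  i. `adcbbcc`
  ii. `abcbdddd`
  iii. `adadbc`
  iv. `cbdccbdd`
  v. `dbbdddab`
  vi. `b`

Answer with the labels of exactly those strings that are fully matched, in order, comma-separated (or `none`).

ii, iii, iv, v

i → no match
ii → match
iii → match
iv → match
v → match
vi → no match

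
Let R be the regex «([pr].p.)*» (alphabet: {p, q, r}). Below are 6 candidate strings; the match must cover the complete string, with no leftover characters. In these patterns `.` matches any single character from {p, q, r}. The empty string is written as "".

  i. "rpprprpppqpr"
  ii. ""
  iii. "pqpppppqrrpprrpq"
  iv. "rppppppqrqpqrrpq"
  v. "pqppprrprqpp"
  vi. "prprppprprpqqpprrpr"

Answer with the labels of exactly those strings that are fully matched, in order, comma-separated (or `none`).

i, ii, iii, iv

i. "rpprprpppqpr" → match
ii. "" → match
iii → match
iv → match
v. "pqppprrprqpp" → no match
vi → no match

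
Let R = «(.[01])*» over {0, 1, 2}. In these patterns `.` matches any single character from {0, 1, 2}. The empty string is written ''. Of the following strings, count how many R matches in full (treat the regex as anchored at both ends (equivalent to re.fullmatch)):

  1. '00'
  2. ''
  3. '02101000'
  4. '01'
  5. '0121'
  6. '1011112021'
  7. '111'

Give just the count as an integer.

5

1 → match
2 → match
3 → no match
4 → match
5 → match
6 → match
7 → no match
Total matched: 5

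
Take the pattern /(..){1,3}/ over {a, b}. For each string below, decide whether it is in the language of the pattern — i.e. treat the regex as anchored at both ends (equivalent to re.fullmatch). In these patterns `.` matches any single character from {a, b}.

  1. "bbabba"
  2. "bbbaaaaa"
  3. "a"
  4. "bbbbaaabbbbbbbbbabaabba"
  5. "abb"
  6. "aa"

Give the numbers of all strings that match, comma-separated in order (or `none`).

1, 6

1 → match
2 → no match
3 → no match
4 → no match
5 → no match
6 → match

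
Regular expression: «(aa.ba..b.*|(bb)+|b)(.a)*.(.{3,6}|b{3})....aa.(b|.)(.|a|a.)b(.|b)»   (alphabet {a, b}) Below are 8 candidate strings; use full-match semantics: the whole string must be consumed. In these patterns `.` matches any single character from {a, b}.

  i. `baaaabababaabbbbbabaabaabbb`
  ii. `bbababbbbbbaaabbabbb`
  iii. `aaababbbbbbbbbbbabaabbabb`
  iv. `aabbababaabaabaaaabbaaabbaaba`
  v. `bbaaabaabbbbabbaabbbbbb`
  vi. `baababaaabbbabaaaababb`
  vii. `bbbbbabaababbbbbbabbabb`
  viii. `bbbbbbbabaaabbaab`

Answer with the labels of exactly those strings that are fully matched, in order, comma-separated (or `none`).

i, ii, iii, iv, vi

i → match
ii → match
iii → match
iv → match
v → no match
vi → match
vii → no match
viii → no match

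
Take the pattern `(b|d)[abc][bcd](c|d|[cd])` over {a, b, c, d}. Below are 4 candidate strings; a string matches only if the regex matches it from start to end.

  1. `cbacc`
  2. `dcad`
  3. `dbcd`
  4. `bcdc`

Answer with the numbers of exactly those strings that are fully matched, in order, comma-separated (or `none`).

3, 4

1. `cbacc` → no match
2. `dcad` → no match
3. `dbcd` → match
4. `bcdc` → match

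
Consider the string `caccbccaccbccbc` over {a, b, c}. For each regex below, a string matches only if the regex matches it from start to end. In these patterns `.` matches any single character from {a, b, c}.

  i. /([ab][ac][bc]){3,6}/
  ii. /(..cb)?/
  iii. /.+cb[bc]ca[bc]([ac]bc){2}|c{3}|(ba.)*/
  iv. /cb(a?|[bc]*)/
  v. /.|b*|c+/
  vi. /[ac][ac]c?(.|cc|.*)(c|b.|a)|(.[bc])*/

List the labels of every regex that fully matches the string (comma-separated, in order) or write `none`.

iii, vi

i → no match
ii → no match
iii → match
iv → no match — must start with `cb`
v → no match
vi → match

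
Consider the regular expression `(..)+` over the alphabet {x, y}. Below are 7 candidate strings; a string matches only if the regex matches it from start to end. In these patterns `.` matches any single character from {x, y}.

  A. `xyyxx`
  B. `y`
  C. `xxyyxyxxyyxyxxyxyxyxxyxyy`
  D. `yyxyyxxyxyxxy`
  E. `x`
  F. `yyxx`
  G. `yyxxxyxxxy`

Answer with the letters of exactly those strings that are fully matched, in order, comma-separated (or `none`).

A. `xyyxx` → no match
B. `y` → no match
C → no match
D → no match
E. `x` → no match
F. `yyxx` → match
G. `yyxxxyxxxy` → match

F, G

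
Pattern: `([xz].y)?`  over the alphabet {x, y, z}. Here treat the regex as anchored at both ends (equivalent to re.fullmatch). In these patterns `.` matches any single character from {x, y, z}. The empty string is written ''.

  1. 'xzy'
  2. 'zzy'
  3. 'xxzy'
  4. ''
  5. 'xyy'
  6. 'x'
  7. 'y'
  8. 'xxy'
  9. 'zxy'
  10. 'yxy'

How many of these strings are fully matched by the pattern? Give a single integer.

6

1 → match
2 → match
3 → no match
4 → match
5 → match
6 → no match
7 → no match
8 → match
9 → match
10 → no match
Total matched: 6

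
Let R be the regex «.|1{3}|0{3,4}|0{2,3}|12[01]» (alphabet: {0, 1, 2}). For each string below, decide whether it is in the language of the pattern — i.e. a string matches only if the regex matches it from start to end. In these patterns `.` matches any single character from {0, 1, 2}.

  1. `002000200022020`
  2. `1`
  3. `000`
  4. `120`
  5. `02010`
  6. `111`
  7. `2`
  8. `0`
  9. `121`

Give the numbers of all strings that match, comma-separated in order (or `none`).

2, 3, 4, 6, 7, 8, 9

1 → no match
2. `1` → match
3. `000` → match
4. `120` → match
5. `02010` → no match
6. `111` → match
7. `2` → match
8. `0` → match
9. `121` → match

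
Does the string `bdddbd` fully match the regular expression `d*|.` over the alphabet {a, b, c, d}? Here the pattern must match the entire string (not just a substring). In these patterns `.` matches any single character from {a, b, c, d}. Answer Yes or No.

No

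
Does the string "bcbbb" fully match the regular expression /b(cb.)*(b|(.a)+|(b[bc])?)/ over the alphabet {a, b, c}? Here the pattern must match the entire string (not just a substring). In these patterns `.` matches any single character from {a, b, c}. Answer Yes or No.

Yes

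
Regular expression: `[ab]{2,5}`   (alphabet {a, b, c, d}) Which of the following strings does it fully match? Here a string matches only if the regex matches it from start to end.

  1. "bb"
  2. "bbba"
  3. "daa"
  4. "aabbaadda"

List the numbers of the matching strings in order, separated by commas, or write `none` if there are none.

1 → match
2 → match
3 → no match
4 → no match

1, 2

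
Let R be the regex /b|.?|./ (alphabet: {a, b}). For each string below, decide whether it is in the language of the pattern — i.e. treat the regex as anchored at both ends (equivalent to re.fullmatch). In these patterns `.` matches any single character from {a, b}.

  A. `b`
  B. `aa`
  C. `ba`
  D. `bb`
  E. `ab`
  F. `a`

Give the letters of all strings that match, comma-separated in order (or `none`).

A → match
B → no match
C → no match
D → no match
E → no match
F → match

A, F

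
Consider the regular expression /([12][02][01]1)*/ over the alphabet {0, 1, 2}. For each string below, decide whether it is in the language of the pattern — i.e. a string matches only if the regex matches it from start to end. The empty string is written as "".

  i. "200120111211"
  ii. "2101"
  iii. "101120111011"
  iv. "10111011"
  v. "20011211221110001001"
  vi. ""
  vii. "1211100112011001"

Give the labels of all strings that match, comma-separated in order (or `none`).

i, iii, iv, vi, vii

i → match
ii → no match
iii → match
iv → match
v → no match
vi → match
vii → match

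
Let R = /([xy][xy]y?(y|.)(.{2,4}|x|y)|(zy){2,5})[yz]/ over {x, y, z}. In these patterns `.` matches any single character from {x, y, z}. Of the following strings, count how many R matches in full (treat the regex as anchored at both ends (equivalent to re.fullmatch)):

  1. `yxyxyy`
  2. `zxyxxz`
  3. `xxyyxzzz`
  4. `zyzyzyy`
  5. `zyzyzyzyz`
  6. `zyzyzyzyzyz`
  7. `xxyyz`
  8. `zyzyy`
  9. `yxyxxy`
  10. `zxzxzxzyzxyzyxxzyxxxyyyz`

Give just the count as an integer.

8

1 → match
2 → no match
3 → match
4 → match
5 → match
6 → match
7 → match
8 → match
9 → match
10 → no match
Total matched: 8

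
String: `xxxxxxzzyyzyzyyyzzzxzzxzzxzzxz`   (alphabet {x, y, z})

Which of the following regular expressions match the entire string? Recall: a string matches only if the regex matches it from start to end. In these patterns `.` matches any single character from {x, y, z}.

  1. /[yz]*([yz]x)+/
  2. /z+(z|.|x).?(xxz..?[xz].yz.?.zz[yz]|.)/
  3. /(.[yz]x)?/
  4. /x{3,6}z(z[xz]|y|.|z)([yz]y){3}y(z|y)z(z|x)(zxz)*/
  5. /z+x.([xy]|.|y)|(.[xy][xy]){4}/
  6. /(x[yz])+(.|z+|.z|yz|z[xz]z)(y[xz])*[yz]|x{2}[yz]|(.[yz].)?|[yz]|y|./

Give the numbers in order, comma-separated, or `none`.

4

1 → no match — must end with `x`
2 → no match — must start with `z`
3 → no match
4 → match
5 → no match
6 → no match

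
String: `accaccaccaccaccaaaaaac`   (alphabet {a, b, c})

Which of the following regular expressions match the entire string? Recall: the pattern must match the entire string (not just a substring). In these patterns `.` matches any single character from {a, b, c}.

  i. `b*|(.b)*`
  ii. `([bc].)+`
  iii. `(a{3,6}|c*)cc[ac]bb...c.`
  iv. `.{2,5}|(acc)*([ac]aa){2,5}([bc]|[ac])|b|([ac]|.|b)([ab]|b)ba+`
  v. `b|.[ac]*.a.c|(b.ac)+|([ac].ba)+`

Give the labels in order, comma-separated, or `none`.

i → no match
ii → no match
iii → no match
iv → match
v → match

iv, v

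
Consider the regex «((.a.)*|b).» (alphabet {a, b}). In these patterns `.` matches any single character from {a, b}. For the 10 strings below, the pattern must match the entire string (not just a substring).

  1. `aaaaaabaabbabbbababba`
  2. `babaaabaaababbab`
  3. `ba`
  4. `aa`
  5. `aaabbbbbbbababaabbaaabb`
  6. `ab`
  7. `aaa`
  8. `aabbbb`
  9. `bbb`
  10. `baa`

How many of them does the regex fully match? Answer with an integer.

1

1 → no match
2 → no match
3 → match
4 → no match
5 → no match
6 → no match
7 → no match
8 → no match
9 → no match
10 → no match
Total matched: 1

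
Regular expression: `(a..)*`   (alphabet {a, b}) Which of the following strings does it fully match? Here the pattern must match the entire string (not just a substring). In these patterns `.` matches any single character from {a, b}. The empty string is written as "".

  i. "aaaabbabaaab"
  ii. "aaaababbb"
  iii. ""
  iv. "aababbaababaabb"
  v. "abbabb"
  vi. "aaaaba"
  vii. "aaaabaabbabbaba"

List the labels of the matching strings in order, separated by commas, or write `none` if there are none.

i → match
ii → no match
iii → match
iv → match
v → match
vi → match
vii → match

i, iii, iv, v, vi, vii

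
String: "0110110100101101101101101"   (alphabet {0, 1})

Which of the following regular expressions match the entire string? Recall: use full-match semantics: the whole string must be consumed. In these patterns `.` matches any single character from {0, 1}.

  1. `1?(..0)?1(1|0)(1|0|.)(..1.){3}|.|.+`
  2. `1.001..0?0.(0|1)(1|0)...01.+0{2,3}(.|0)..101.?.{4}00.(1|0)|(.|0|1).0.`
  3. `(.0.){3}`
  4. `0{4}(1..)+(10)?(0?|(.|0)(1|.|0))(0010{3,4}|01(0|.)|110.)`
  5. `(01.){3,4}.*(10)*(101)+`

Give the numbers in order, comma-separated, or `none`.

1, 5

1 → match
2 → no match
3 → no match
4 → no match
5 → match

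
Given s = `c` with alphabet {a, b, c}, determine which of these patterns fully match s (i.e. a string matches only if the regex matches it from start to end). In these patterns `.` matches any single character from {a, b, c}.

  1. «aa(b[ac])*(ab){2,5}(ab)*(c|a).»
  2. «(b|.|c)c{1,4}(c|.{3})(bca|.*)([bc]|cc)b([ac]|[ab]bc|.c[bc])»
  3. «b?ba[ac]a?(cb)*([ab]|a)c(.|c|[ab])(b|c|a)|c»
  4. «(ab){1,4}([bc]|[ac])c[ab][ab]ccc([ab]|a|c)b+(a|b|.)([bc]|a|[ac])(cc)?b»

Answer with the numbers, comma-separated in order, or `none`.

3

1 → no match — must start with `aa`
2 → no match
3 → match
4 → no match — must start with `ab`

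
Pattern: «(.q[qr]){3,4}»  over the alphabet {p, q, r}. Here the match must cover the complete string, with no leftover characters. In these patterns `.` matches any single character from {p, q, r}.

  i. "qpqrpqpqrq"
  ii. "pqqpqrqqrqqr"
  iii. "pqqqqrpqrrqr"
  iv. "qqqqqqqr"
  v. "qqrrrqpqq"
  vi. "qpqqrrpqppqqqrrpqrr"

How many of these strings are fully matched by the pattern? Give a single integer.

2

i → no match
ii → match
iii → match
iv → no match
v → no match
vi → no match
Total matched: 2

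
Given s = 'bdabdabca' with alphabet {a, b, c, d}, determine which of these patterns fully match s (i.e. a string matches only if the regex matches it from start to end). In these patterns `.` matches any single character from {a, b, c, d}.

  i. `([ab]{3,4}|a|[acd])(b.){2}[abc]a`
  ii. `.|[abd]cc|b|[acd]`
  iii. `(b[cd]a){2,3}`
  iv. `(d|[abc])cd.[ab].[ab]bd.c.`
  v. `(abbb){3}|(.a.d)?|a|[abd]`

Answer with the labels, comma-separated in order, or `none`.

iii

i → no match
ii → no match
iii → match
iv → no match
v → no match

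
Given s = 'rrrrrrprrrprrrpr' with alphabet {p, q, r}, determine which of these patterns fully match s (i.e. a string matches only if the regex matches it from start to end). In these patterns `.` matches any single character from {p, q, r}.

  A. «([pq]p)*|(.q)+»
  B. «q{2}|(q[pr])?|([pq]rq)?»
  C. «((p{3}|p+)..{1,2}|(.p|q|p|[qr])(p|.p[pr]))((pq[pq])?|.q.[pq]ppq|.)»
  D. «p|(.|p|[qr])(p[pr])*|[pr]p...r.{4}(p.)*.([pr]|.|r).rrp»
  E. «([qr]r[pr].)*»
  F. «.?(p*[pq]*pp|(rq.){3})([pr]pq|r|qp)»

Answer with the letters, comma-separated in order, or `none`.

E

A → no match
B → no match
C → no match
D → no match
E → match
F → no match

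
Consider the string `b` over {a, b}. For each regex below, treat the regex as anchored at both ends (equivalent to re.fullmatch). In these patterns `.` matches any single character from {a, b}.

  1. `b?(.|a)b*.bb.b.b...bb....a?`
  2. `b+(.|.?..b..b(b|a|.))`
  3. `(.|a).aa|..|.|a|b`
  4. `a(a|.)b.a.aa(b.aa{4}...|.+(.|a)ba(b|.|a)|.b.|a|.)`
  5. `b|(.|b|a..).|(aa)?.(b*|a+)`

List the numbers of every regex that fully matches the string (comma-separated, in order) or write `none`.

3, 5

1 → no match
2 → no match
3 → match
4 → no match — must start with `a`
5 → match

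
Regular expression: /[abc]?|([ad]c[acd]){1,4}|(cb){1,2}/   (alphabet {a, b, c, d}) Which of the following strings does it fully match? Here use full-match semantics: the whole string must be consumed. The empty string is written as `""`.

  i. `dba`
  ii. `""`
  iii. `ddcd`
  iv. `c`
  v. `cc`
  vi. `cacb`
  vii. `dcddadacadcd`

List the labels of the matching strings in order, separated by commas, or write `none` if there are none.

i → no match
ii → match
iii → no match
iv → match
v → no match
vi → no match
vii → no match

ii, iv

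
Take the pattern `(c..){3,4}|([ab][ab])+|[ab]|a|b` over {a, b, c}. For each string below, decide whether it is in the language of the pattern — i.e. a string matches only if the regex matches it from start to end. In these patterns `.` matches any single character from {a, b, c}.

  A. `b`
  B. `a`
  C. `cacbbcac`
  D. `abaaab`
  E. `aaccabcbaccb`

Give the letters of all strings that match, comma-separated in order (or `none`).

A, B, D

A → match
B → match
C → no match
D → match
E → no match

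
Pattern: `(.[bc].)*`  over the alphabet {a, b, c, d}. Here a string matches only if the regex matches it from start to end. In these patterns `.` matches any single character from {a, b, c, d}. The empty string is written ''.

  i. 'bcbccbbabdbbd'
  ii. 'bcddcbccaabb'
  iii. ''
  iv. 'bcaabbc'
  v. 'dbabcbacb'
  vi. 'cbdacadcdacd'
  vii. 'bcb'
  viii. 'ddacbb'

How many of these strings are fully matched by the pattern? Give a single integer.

5

i → no match
ii. 'bcddcbccaabb' → match
iii. '' → match
iv. 'bcaabbc' → no match
v. 'dbabcbacb' → match
vi. 'cbdacadcdacd' → match
vii. 'bcb' → match
viii. 'ddacbb' → no match
Total matched: 5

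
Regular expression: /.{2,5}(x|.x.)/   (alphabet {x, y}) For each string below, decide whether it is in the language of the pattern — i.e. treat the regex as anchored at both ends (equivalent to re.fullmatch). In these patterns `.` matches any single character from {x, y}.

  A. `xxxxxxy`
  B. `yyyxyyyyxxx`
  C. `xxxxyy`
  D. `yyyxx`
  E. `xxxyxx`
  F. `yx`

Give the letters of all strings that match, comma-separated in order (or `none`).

A, D, E

A → match
B → no match
C → no match
D → match
E → match
F → no match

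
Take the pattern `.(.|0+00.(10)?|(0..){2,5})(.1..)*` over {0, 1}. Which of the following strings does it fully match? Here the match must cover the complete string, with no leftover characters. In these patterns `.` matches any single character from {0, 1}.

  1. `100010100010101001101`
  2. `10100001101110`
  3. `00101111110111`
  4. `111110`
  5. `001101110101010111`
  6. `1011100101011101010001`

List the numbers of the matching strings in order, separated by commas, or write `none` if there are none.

1 → match
2 → no match
3 → no match
4 → match
5 → match
6 → no match

1, 4, 5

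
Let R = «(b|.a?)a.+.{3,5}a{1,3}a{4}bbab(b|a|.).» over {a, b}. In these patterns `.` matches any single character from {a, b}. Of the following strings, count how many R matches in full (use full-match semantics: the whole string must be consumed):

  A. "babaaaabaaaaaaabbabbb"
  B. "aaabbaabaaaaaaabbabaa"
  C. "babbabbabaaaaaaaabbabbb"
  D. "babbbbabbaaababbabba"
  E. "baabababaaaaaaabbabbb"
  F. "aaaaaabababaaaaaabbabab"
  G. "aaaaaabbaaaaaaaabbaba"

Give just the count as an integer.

5

A → match
B → match
C → match
D → no match
E → match
F → match
G → no match
Total matched: 5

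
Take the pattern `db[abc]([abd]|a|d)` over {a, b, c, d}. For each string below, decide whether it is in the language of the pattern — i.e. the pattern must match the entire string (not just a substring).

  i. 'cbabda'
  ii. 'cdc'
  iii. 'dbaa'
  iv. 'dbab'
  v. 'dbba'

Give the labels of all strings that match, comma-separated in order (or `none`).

iii, iv, v

i. 'cbabda' → no match — must start with 'db'
ii. 'cdc' → no match — must start with 'db'
iii. 'dbaa' → match
iv. 'dbab' → match
v. 'dbba' → match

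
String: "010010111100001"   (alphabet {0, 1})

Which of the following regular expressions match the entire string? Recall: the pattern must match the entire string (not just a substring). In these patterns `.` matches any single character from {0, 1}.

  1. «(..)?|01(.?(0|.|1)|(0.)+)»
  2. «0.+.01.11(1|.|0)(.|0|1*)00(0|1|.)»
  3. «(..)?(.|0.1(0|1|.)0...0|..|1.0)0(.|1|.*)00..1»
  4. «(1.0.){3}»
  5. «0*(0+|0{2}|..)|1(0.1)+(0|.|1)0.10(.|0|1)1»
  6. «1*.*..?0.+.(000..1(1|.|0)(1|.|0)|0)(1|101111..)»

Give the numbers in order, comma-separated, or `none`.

1 → no match
2 → match
3 → match
4 → no match — must start with "1"
5 → no match
6 → match

2, 3, 6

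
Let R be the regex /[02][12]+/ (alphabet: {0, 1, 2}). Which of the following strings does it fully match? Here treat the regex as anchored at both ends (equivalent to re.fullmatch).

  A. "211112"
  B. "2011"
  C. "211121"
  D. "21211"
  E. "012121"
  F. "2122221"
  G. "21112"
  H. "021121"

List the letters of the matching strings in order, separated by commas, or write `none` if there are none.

A, C, D, E, F, G, H

A → match
B → no match
C → match
D → match
E → match
F → match
G → match
H → match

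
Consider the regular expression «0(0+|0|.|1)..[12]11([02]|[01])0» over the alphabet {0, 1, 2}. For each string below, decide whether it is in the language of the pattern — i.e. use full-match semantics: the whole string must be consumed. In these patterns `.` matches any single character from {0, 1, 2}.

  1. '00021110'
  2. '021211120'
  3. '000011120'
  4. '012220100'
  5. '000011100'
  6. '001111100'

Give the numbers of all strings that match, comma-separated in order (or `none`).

1 → no match
2 → match
3 → match
4 → no match
5 → match
6 → match

2, 3, 5, 6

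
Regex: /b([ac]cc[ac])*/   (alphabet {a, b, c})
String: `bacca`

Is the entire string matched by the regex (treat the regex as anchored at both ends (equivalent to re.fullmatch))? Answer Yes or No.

Yes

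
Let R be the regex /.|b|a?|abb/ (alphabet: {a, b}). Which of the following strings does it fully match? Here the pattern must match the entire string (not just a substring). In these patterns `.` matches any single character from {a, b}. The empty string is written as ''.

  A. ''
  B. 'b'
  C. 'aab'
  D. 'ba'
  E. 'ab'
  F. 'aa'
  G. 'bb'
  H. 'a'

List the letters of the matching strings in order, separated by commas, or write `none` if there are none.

A, B, H

A. '' → match
B. 'b' → match
C. 'aab' → no match
D. 'ba' → no match
E. 'ab' → no match
F. 'aa' → no match
G. 'bb' → no match
H. 'a' → match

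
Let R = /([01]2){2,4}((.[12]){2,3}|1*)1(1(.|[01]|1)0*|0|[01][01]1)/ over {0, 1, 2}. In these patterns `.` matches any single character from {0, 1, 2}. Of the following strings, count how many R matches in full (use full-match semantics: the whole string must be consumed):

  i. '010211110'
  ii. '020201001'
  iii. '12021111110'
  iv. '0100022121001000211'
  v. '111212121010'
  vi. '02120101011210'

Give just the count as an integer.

1

i → no match
ii → no match
iii → match
iv → no match
v → no match
vi → no match
Total matched: 1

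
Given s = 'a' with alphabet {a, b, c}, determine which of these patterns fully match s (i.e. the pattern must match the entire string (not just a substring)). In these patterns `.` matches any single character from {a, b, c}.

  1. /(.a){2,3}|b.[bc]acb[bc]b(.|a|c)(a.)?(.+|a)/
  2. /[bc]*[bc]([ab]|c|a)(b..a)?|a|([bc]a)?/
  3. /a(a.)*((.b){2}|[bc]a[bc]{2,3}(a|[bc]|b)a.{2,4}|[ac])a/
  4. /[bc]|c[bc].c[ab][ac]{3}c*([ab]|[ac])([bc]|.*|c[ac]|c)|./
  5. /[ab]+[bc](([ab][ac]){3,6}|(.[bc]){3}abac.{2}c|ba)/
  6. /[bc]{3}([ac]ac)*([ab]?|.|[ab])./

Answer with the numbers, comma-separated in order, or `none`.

1 → no match
2 → match
3 → no match
4 → match
5 → no match
6 → no match

2, 4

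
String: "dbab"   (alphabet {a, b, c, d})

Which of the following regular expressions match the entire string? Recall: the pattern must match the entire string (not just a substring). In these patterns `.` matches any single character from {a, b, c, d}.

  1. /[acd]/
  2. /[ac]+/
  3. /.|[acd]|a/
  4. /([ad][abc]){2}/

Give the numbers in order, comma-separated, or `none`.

4

1 → no match
2 → no match
3 → no match
4 → match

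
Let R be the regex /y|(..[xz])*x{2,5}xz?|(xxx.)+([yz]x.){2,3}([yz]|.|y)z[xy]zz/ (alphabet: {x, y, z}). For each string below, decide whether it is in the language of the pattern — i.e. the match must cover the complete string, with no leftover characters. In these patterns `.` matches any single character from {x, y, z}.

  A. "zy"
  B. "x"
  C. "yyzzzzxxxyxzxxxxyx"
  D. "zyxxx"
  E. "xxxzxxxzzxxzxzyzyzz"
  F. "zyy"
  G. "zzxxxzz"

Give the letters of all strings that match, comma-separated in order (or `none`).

E

A → no match
B → no match
C → no match
D → no match
E → match
F → no match
G → no match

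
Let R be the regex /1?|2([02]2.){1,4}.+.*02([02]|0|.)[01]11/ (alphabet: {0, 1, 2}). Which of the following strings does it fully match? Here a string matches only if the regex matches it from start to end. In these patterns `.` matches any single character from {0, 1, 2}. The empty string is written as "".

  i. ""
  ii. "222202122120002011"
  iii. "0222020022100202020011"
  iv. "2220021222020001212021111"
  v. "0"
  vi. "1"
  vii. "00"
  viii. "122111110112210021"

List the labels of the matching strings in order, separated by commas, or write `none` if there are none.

i. "" → match
ii → no match
iii → no match
iv → match
v. "0" → no match
vi. "1" → match
vii. "00" → no match
viii → no match

i, iv, vi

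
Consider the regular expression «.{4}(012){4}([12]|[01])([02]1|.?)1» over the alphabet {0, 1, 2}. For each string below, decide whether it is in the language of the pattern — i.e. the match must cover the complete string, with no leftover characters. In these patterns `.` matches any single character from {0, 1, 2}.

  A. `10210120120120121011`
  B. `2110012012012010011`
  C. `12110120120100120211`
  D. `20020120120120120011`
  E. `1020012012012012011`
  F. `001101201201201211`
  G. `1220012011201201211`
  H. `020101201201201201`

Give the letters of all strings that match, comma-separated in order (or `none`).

A → match
B → no match
C → no match
D → match
E → match
F → match
G → no match
H → match

A, D, E, F, H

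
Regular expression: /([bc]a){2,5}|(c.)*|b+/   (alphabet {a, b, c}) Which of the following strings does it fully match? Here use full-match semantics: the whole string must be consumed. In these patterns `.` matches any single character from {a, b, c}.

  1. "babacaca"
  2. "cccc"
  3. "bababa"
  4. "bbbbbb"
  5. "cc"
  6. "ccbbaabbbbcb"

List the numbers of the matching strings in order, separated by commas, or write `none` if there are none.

1 → match
2 → match
3 → match
4 → match
5 → match
6 → no match

1, 2, 3, 4, 5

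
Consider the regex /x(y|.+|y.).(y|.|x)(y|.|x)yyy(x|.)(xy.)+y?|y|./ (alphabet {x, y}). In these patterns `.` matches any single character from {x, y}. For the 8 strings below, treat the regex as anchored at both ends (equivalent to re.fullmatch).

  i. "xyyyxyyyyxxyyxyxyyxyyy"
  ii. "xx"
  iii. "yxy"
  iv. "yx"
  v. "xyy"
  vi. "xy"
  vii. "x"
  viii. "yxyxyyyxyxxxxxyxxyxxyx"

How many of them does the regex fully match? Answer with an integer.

1

i → no match
ii → no match
iii → no match
iv → no match
v → no match
vi → no match
vii → match
viii → no match
Total matched: 1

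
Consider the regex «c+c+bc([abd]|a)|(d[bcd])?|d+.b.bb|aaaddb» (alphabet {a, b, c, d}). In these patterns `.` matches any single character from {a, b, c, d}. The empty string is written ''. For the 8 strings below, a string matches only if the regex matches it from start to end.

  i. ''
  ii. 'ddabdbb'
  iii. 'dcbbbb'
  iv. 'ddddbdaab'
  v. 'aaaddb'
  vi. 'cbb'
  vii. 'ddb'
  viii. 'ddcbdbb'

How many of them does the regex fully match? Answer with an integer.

5

i → match
ii → match
iii → match
iv → no match
v → match
vi → no match
vii → no match
viii → match
Total matched: 5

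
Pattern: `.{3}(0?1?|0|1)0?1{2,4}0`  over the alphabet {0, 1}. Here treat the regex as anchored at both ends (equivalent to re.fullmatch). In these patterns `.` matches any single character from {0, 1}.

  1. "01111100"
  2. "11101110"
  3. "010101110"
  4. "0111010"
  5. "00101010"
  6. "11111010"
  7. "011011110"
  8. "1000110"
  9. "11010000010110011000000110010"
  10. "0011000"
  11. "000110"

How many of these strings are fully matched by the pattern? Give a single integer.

5

1 → no match — must end with "10"
2 → match
3 → match
4 → no match
5 → no match
6 → no match
7 → match
8 → match
9 → no match
10 → no match — must end with "10"
11 → match
Total matched: 5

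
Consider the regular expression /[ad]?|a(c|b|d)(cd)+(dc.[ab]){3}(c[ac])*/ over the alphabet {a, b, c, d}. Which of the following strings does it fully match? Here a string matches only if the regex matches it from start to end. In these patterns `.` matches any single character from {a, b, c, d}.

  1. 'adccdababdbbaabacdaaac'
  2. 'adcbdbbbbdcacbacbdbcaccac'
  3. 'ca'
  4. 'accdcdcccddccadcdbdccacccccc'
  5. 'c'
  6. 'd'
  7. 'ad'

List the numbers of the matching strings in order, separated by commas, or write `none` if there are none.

1 → no match
2 → no match
3 → no match
4 → no match
5 → no match
6 → match
7 → no match

6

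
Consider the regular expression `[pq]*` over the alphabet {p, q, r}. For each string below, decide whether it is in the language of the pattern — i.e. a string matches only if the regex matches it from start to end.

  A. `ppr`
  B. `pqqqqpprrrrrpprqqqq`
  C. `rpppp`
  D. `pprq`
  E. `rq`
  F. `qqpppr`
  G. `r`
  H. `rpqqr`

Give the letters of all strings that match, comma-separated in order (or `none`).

none

A → no match
B → no match
C → no match
D → no match
E → no match
F → no match
G → no match
H → no match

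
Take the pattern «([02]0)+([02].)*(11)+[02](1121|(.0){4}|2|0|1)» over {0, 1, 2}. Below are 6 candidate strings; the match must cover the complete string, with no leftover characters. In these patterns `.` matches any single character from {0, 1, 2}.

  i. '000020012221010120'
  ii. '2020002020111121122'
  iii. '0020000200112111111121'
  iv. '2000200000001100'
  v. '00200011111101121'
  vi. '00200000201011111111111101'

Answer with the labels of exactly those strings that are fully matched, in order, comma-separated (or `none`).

iv, v

i → no match
ii → no match
iii → no match
iv → match
v → match
vi → no match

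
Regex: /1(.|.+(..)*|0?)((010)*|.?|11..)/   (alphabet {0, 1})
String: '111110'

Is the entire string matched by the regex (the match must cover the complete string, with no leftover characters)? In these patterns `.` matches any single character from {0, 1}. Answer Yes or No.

Yes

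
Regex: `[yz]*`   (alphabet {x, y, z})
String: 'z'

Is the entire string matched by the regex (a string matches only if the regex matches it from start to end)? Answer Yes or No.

Yes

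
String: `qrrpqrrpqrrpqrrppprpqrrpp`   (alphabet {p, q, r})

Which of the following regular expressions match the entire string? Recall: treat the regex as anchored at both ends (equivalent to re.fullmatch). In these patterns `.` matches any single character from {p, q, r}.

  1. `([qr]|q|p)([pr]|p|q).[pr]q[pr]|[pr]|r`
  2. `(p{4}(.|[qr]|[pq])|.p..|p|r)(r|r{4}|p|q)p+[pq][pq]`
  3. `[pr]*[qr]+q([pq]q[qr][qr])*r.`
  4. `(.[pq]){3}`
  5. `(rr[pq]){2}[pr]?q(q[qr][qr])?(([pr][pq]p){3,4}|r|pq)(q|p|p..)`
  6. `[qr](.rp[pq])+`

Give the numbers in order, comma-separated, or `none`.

1 → no match
2 → no match
3 → no match
4 → no match
5 → no match — must start with `rr`
6 → match

6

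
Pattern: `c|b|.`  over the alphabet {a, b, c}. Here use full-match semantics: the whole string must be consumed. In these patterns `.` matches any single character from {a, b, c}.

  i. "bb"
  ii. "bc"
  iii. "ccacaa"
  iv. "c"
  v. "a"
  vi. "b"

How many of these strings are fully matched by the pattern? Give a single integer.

3

i → no match
ii → no match
iii → no match
iv → match
v → match
vi → match
Total matched: 3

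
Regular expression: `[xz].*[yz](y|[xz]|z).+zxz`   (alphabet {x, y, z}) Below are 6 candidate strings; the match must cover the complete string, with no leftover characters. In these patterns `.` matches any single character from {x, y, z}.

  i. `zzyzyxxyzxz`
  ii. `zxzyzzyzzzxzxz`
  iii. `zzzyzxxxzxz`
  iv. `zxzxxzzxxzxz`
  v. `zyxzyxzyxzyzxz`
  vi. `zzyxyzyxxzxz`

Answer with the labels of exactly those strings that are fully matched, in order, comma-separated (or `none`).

i, ii, iii, iv, v, vi

i → match
ii → match
iii → match
iv → match
v → match
vi → match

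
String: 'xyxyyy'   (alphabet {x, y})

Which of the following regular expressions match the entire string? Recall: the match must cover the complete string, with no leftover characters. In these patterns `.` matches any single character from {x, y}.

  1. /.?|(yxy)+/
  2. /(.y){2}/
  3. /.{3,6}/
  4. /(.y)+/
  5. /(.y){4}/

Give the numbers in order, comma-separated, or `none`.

1 → no match
2 → no match
3 → match
4 → match
5 → no match

3, 4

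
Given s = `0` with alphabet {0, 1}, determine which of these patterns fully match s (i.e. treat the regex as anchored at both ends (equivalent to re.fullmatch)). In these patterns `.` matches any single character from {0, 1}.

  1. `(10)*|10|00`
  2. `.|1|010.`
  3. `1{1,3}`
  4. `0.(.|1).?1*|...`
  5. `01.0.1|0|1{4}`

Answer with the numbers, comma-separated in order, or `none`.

1 → no match
2 → match
3 → no match — must start with `1`
4 → no match
5 → match

2, 5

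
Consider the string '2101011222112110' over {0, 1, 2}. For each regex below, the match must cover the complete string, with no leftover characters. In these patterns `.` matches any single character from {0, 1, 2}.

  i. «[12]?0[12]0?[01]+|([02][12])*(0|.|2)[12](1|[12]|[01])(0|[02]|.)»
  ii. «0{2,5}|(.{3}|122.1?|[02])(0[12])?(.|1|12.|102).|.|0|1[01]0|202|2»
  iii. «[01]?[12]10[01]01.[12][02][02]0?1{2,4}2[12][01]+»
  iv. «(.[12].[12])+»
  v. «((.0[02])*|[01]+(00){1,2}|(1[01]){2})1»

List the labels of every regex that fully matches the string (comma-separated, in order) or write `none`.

iii

i → no match
ii → no match
iii → match
iv → no match
v → no match — must end with '1'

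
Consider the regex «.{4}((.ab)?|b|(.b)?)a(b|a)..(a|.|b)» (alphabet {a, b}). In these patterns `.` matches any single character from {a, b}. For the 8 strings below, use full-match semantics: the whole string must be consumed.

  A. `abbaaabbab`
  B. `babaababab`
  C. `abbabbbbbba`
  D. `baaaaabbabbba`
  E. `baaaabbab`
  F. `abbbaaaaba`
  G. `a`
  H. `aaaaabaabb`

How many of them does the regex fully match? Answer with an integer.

1

A → no match
B → no match
C → no match
D → no match
E → match
F → no match
G → no match
H → no match
Total matched: 1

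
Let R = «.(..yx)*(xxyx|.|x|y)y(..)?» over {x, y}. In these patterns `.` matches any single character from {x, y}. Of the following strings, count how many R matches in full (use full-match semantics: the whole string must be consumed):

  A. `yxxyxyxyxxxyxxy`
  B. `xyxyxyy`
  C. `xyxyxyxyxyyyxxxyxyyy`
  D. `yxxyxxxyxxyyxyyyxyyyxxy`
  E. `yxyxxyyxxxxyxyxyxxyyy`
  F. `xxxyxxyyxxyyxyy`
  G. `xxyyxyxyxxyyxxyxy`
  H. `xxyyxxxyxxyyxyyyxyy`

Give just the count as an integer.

7

A → match
B → match
C → match
D → match
E → no match
F → match
G → match
H → match
Total matched: 7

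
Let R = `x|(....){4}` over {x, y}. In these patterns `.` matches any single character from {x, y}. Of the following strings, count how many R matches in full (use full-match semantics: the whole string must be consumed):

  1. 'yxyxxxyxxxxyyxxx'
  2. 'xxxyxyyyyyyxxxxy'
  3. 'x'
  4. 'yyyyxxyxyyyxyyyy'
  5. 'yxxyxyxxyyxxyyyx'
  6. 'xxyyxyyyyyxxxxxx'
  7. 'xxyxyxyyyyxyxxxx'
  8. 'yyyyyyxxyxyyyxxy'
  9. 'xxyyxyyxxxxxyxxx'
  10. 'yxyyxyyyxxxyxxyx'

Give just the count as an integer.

1 → match
2 → match
3. 'x' → match
4 → match
5 → match
6 → match
7 → match
8 → match
9 → match
10 → match
Total matched: 10

10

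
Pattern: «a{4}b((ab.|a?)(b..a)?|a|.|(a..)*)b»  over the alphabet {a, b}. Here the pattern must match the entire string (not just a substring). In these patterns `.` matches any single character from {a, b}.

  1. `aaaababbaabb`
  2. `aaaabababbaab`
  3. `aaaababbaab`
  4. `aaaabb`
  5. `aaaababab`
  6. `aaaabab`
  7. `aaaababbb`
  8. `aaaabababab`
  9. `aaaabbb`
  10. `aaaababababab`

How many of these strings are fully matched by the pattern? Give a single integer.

1 → match
2 → match
3 → match
4 → match
5 → match
6 → match
7 → match
8 → match
9 → match
10 → match
Total matched: 10

10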